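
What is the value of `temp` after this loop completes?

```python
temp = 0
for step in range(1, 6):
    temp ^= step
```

XOR of 1 to 5
`temp` takes the values: 0 → 1 → 3 → 0 → 4 → 1

Answer: 1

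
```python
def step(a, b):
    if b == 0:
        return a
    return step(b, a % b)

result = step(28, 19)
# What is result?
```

step(28, 19) -> step(19, 9) -> step(9, 1) -> step(1, 0) -> 1

Answer: 1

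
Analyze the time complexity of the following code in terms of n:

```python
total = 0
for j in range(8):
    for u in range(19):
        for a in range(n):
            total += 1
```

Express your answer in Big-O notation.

Each loop level contributes: 1 × 1 × n. Multiplying the contributions gives O(n).

Answer: O(n)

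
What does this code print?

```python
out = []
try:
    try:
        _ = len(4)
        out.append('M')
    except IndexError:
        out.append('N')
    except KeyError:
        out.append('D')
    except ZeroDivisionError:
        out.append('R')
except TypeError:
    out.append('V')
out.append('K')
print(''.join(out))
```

Execution trace: 'V' (outer except TypeError) → 'K' (after the try/except). Output: VK

Answer: VK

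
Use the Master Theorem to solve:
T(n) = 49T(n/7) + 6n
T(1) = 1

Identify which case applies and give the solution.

a=49, b=7, f(n)=6n. log_7(49) = 2. Since c=1 < 2, Case 1 applies: T(n) = Θ(n^log_b(a)) = O(n^2).

Answer: O(n^2) - Case 1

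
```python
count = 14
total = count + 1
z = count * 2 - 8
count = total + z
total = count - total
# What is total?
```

Trace:
`count = 14` → count = 14
`total = count + 1` → total = 15
`z = count * 2 - 8` → z = 20
`count = total + z` → count = 35
`total = count - total` → total = 20
So total = 20

Answer: 20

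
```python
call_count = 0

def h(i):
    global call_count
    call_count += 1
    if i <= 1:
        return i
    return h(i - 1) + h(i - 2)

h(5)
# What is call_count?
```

Calls(i) = 1 + Calls(i-1) + Calls(i-2); Calls(0)=Calls(1)=1. For i=5 this gives 15.

Answer: 15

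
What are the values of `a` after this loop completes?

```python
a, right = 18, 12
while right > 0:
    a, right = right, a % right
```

GCD of 18 and 12
`a` takes the values: 18 → 12 → 6

Answer: 6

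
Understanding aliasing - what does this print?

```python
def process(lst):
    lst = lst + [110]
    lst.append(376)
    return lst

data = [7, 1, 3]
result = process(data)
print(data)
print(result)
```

Key concept: rebinding parameter vs mutation.
Step by step:
`data = [7, 1, 3]` → data = [7, 1, 3]
`result = process(data)` → result = [7, 1, 3, 110, 376]
`print(data)` → prints [7, 1, 3]
`print(result)` → prints [7, 1, 3, 110, 376]

Answer:
[7, 1, 3]
[7, 1, 3, 110, 376]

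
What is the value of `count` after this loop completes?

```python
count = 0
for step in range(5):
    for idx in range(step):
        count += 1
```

Triangle number: 0+1+2+...+4
`count` takes the values: 0 → 1 → 2 → 3 → 4 → 5 → 6 → 7 → 8 → 9 → 10

Answer: 10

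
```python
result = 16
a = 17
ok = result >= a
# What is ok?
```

Trace:
`result = 16` → result = 16
`a = 17` → a = 17
`ok = result >= a` → ok = False
So ok = False

Answer: False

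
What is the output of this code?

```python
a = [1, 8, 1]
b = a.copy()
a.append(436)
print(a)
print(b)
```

Key concept: list.copy() creates independent copy.
Step by step:
`a = [1, 8, 1]` → a = [1, 8, 1]
`b = a.copy()` → b = [1, 8, 1]
`a.append(436)` → a = [1, 8, 1, 436]
`print(a)` → prints [1, 8, 1, 436]
`print(b)` → prints [1, 8, 1]

Answer:
[1, 8, 1, 436]
[1, 8, 1]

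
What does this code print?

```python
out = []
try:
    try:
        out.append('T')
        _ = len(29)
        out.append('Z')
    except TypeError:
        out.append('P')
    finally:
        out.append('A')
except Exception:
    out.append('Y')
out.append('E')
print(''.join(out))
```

Execution trace: 'T' (inner try body) → 'P' (inner except TypeError) → 'A' (inner finally) → 'E' (after the try/except). Output: TPAE

Answer: TPAE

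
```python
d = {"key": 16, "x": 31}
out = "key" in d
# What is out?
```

Trace:
`d = {"key": 16, "x": 31}` → d = {'key': 16, 'x': 31}
`out = "key" in d` → out = True
So out = True

Answer: True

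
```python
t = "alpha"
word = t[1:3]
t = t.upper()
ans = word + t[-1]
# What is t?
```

Trace:
`t = "alpha"` → t = 'alpha'
`word = t[1:3]` → word = 'lp'
`t = t.upper()` → t = 'ALPHA'
`ans = word + t[-1]` → ans = 'lpA'
So t = 'ALPHA'

Answer: 'ALPHA'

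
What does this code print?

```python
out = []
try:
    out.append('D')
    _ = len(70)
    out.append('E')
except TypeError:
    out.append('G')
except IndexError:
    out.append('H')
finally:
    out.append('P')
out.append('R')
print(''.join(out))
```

Execution trace: 'D' (try body) → 'G' (except TypeError) → 'P' (finally) → 'R' (after the try/except). Output: DGPR

Answer: DGPR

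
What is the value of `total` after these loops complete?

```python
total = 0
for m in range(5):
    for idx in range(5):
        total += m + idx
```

Sum of all m+idx for m,idx in 5x5
`total` takes the values: 0 → 1 → 3 → 6 → 10 → 11 → 13 → 16 → 20 → 25 → 27 → 30 → 34 → 39 → 45 → 48 → 52 → 57 → 63 → 70 → 74 → 79 → 85 → 92 → 100

Answer: 100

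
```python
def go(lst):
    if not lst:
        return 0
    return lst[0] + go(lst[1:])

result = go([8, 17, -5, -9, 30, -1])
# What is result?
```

8 + 17 + (-5) + (-9) + 30 + (-1) + 0 = 40

Answer: 40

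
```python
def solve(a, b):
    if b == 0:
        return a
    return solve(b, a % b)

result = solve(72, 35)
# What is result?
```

solve(72, 35) -> solve(35, 2) -> solve(2, 1) -> solve(1, 0) -> 1

Answer: 1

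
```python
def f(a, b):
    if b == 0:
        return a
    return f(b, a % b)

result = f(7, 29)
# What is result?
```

f(7, 29) -> f(29, 7) -> f(7, 1) -> f(1, 0) -> 1

Answer: 1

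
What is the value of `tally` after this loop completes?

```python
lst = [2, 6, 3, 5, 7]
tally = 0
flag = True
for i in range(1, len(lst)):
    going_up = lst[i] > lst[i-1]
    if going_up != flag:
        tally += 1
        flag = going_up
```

Count direction changes in [2, 6, 3, 5, 7]
`tally` takes the values: 0 → 1 → 2

Answer: 2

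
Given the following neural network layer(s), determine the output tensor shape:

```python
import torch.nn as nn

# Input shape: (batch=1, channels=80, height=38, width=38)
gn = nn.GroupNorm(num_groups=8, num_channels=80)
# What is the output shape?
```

Input: (1, 80, 38, 38) -> Output: (1, 80, 38, 38)

Answer: (1, 80, 38, 38)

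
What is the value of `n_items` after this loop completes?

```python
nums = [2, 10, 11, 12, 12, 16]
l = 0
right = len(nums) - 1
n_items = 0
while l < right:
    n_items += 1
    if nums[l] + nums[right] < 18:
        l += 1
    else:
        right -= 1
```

Steps to find pair summing to 18
`n_items` takes the values: 0 → 1 → 2 → 3 → 4 → 5

Answer: 5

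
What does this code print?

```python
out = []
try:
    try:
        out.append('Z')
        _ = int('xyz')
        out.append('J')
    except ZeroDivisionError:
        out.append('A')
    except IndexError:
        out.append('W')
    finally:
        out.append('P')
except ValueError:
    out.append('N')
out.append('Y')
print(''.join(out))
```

Execution trace: 'Z' (inner try body) → 'P' (inner finally) → 'N' (outer except ValueError) → 'Y' (after the try/except). Output: ZPNY

Answer: ZPNY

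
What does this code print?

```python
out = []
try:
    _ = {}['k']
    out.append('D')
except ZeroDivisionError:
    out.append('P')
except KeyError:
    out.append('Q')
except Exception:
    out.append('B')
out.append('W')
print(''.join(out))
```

Execution trace: 'Q' (except KeyError) → 'W' (after the try/except). Output: QW

Answer: QW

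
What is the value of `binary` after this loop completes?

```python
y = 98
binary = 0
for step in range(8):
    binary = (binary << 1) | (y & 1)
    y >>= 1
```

Reverse lowest 8 bits of 98
`binary` takes the values: 0 → 1 → 2 → 4 → 8 → 17 → 35 → 70

Answer: 70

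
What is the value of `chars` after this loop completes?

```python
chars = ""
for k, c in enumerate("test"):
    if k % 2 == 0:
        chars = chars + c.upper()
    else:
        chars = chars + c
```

Uppercase even positions in 'test'
`chars` takes the values: "" → "T" → "Te" → "TeS" → "TeSt"

Answer: "TeSt"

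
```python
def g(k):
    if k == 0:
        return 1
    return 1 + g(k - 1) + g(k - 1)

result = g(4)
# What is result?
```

g(k) = 1 + 2·g(k-1), g(0)=1. Closed form: (1+1)·2^4 - 1 = 31.

Answer: 31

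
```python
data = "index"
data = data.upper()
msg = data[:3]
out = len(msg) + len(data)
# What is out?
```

Trace:
`data = "index"` → data = 'index'
`data = data.upper()` → data = 'INDEX'
`msg = data[:3]` → msg = 'IND'
`out = len(msg) + len(data)` → out = 8
So out = 8

Answer: 8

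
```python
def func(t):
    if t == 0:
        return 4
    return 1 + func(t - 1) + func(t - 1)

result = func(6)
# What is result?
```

func(t) = 1 + 2·func(t-1), func(0)=4. Closed form: (4+1)·2^6 - 1 = 319.

Answer: 319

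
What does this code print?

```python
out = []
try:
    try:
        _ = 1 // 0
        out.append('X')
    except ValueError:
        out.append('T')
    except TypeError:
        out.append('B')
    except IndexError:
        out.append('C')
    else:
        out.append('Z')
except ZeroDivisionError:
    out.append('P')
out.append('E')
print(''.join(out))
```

Execution trace: 'P' (outer except ZeroDivisionError) → 'E' (after the try/except). Output: PE

Answer: PE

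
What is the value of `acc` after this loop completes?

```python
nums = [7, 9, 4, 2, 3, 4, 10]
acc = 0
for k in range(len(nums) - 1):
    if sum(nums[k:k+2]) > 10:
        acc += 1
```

Count windows with sum > 10
`acc` takes the values: 0 → 1 → 2 → 3

Answer: 3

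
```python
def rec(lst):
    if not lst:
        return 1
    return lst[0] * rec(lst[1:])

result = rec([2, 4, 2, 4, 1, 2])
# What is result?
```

Product over [2, 4, 2, 4, 1, 2] = 2 * 4 * 2 * 4 * 1 * 2 = 128

Answer: 128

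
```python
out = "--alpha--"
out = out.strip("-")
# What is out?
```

Trace:
`out = "--alpha--"` → out = '--alpha--'
`out = out.strip("-")` → out = 'alpha'
So out = 'alpha'

Answer: 'alpha'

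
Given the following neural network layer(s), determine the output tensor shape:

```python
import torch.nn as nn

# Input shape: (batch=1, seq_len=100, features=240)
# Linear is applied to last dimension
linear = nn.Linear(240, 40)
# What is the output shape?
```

Input: (1, 100, 240) -> Output: (1, 100, 40)

Answer: (1, 100, 40)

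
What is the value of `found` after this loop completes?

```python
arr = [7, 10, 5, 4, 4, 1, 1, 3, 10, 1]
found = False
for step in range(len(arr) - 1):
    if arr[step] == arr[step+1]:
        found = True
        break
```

Check consecutive duplicates in [7, 10, 5, 4, 4, 1, 1, 3, 10, 1]
`found` takes the values: False → True

Answer: True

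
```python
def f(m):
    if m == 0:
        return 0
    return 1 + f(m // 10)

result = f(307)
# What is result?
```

Count of digits of 307: 3

Answer: 3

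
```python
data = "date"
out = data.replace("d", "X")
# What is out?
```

Trace:
`data = "date"` → data = 'date'
`out = data.replace("d", "X")` → out = 'Xate'
So out = 'Xate'

Answer: 'Xate'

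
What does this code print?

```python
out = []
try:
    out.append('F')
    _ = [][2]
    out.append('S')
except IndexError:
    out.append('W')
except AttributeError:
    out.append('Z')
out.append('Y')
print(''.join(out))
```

Execution trace: 'F' (try body) → 'W' (except IndexError) → 'Y' (after the try/except). Output: FWY

Answer: FWY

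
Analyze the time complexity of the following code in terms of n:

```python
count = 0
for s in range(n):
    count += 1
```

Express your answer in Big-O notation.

Each loop level contributes: n. Multiplying the contributions gives O(n).

Answer: O(n)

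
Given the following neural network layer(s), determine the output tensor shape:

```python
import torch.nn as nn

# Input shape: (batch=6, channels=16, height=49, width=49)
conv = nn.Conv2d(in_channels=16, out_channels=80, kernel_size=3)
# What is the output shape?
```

Input: (6, 16, 49, 49) -> Output: (6, 80, 47, 47)

Answer: (6, 80, 47, 47)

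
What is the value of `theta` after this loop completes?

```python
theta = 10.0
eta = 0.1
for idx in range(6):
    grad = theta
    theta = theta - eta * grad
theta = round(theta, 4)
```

Gradient descent: w = 10.0 * (1 - 0.1)^6
`theta` takes the values: 10.0 → 9.0 → 8.1 → 7.29 → 6.561 → 5.9049 → 5.31441 → 5.3144

Answer: 5.3144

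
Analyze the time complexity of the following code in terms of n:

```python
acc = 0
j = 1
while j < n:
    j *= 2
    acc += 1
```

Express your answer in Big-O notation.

Each loop level contributes: log n. Multiplying the contributions gives O(log n).

Answer: O(log n)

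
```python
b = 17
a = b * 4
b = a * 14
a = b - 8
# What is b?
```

Trace:
`b = 17` → b = 17
`a = b * 4` → a = 68
`b = a * 14` → b = 952
`a = b - 8` → a = 944
So b = 952

Answer: 952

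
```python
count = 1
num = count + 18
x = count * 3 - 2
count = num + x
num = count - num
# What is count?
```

Trace:
`count = 1` → count = 1
`num = count + 18` → num = 19
`x = count * 3 - 2` → x = 1
`count = num + x` → count = 20
`num = count - num` → num = 1
So count = 20

Answer: 20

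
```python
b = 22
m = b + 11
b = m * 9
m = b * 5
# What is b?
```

Trace:
`b = 22` → b = 22
`m = b + 11` → m = 33
`b = m * 9` → b = 297
`m = b * 5` → m = 1485
So b = 297

Answer: 297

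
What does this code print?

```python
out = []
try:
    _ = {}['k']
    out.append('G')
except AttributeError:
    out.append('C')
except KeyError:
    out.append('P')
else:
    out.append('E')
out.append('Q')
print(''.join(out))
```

Execution trace: 'P' (except KeyError) → 'Q' (after the try/except). Output: PQ

Answer: PQ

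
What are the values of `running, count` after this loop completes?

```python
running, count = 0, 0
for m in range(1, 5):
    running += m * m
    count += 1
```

Sum of squares and count
`running, count` takes the values: (0, 0) → (1, 0) → (1, 1) → (5, 1) → (5, 2) → (14, 2) → (14, 3) → (30, 3) → (30, 4)

Answer: 30, 4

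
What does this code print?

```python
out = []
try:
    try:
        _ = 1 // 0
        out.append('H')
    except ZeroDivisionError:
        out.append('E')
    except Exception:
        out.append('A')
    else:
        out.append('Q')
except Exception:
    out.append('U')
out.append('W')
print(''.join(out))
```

Execution trace: 'E' (inner except ZeroDivisionError) → 'W' (after the try/except). Output: EW

Answer: EW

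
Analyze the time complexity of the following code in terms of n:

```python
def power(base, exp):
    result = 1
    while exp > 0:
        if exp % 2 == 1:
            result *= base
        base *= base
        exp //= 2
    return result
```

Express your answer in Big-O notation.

This is Exponentiation by squaring. Time complexity: O(log n).

Answer: O(log n)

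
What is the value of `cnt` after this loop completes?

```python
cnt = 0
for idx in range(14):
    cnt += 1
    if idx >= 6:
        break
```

Loop breaks when idx reaches 6, cnt is 7
`cnt` takes the values: 0 → 1 → 2 → 3 → 4 → 5 → 6 → 7

Answer: 7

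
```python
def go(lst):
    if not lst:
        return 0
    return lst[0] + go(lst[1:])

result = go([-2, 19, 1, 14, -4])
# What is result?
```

(-2) + 19 + 1 + 14 + (-4) + 0 = 28

Answer: 28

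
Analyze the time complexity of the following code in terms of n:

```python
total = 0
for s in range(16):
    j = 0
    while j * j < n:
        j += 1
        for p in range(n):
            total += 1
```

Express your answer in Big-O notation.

Each loop level contributes: 1 × √n × n. Multiplying the contributions gives O(n√n).

Answer: O(n√n)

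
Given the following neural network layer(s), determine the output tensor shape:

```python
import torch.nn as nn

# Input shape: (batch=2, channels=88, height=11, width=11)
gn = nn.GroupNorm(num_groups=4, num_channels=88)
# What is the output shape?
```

Input: (2, 88, 11, 11) -> Output: (2, 88, 11, 11)

Answer: (2, 88, 11, 11)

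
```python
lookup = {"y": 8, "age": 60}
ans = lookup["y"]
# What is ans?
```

Trace:
`lookup = {"y": 8, "age": 60}` → lookup = {'y': 8, 'age': 60}
`ans = lookup["y"]` → ans = 8
So ans = 8

Answer: 8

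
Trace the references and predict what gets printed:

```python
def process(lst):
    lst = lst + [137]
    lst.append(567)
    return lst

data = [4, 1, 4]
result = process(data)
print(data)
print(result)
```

Key concept: rebinding parameter vs mutation.
Step by step:
`data = [4, 1, 4]` → data = [4, 1, 4]
`result = process(data)` → result = [4, 1, 4, 137, 567]
`print(data)` → prints [4, 1, 4]
`print(result)` → prints [4, 1, 4, 137, 567]

Answer:
[4, 1, 4]
[4, 1, 4, 137, 567]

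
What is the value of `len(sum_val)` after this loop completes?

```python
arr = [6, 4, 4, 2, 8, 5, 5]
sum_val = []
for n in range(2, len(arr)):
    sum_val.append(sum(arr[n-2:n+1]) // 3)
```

Number of 3-element averages
`sum_val` takes the values: [] → [4] → [4, 3] → [4, 3, 4] → [4, 3, 4, 5] → [4, 3, 4, 5, 6]
So `len(sum_val)` = 5

Answer: 5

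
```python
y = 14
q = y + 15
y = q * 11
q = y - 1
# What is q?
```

Trace:
`y = 14` → y = 14
`q = y + 15` → q = 29
`y = q * 11` → y = 319
`q = y - 1` → q = 318
So q = 318

Answer: 318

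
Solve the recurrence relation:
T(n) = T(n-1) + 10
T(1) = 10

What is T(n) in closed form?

Unrolling: T(n) = T(1) + 10·(n-1) = 10 + 10(n-1) = 10n.

Answer: T(n) = 10n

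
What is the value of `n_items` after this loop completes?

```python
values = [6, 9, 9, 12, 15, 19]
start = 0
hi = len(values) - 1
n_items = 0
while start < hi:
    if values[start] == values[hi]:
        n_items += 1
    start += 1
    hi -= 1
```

Count matching pairs from ends
`n_items` takes the values: 0

Answer: 0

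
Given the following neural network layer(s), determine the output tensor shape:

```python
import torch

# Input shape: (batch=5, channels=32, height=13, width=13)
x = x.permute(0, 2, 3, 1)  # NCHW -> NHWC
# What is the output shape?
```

Input: (5, 32, 13, 13) -> Output: (5, 13, 13, 32)

Answer: (5, 13, 13, 32)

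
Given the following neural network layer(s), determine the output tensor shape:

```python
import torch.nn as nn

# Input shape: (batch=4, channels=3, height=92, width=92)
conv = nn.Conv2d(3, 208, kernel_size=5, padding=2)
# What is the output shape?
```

Input: (4, 3, 92, 92) -> Output: (4, 208, 92, 92)

Answer: (4, 208, 92, 92)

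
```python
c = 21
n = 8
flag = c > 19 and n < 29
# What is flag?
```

Trace:
`c = 21` → c = 21
`n = 8` → n = 8
`flag = c > 19 and n < 29` → flag = True
So flag = True

Answer: True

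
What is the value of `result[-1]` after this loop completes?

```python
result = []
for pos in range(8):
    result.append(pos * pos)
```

Last element of squares 0 to 7
`result` takes the values: [] → [0] → [0, 1] → [0, 1, 4] → [0, 1, 4, 9] → [0, 1, 4, 9, 16] → [0, 1, 4, 9, 16, 25] → [0, 1, 4, 9, 16, 25, 36] → [0, 1, 4, 9, 16, 25, 36, 49]
So `result[-1]` = 49

Answer: 49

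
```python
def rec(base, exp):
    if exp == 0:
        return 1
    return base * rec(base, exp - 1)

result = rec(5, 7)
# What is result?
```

rec(5, 7) = 5 * 5 * 5 * 5 * 5 * 5 * 5 = 78125

Answer: 78125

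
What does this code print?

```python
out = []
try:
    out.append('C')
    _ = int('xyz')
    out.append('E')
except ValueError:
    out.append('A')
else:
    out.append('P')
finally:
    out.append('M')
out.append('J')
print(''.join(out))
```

Execution trace: 'C' (try body) → 'A' (except ValueError) → 'M' (finally) → 'J' (after the try/except). Output: CAMJ

Answer: CAMJ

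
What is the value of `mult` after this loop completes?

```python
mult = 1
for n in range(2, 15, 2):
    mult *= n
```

Product of even numbers 2 to 14
`mult` takes the values: 1 → 2 → 8 → 48 → 384 → 3840 → 46080 → 645120

Answer: 645120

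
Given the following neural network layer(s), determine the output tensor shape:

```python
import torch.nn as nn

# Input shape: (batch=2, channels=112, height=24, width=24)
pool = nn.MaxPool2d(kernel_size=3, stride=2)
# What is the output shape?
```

Input: (2, 112, 24, 24) -> Output: (2, 112, 11, 11)

Answer: (2, 112, 11, 11)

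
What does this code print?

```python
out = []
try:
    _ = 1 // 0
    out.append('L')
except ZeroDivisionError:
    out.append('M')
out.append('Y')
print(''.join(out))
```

Execution trace: 'M' (except ZeroDivisionError) → 'Y' (after the try/except). Output: MY

Answer: MY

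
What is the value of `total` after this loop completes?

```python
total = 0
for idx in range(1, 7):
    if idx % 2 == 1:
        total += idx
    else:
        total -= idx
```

Add odd, subtract even
`total` takes the values: 0 → 1 → -1 → 2 → -2 → 3 → -3

Answer: -3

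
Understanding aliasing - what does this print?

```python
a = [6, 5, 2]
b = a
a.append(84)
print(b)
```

Key concept: basic list aliasing.
Step by step:
`a = [6, 5, 2]` → a = [6, 5, 2]
`b = a` → b = [6, 5, 2] (same object as a)
`a.append(84)` → a = [6, 5, 2, 84] (same object as b); b = [6, 5, 2, 84] (same object as a)
`print(b)` → prints [6, 5, 2, 84]

Answer: [6, 5, 2, 84]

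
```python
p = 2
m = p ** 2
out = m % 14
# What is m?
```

Trace:
`p = 2` → p = 2
`m = p ** 2` → m = 4
`out = m % 14` → out = 4
So m = 4

Answer: 4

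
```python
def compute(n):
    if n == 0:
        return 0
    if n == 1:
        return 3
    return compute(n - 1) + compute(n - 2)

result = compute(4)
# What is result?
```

Build up from base cases: compute(0)=0, compute(1)=3, compute(2)=3, compute(3)=6, compute(4)=9

Answer: 9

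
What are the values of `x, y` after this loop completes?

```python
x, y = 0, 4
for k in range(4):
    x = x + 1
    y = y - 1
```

x goes 0→4, y goes 4→0
`x, y` takes the values: (0, 4) → (1, 4) → (1, 3) → (2, 3) → (2, 2) → (3, 2) → (3, 1) → (4, 1) → (4, 0)

Answer: 4, 0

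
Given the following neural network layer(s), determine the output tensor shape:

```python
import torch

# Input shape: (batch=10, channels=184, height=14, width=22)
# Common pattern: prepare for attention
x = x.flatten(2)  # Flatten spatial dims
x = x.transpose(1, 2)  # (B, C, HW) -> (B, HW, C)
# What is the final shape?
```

Input: (10, 184, 14, 22) -> after flatten(2): (10, 184, 308) -> Output: (10, 308, 184)

Answer: (10, 308, 184)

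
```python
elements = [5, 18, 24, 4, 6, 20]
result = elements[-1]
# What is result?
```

Trace:
`elements = [5, 18, 24, 4, 6, 20]` → elements = [5, 18, 24, 4, 6, 20]
`result = elements[-1]` → result = 20
So result = 20

Answer: 20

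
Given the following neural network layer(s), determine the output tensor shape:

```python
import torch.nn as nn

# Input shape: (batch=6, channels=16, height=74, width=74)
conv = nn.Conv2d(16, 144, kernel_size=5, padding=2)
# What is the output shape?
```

Input: (6, 16, 74, 74) -> Output: (6, 144, 74, 74)

Answer: (6, 144, 74, 74)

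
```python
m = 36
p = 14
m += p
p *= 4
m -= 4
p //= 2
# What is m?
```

Trace:
`m = 36` → m = 36
`p = 14` → p = 14
`m += p` → m = 50
`p *= 4` → p = 56
`m -= 4` → m = 46
`p //= 2` → p = 28
So m = 46

Answer: 46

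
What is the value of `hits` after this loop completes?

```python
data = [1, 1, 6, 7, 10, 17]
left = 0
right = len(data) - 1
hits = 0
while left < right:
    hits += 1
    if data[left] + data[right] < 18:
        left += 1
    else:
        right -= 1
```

Steps to find pair summing to 18
`hits` takes the values: 0 → 1 → 2 → 3 → 4 → 5

Answer: 5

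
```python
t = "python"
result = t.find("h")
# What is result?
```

Trace:
`t = "python"` → t = 'python'
`result = t.find("h")` → result = 3
So result = 3

Answer: 3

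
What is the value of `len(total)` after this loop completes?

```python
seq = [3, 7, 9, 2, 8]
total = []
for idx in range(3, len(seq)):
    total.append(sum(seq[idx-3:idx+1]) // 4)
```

Number of 4-element averages
`total` takes the values: [] → [5] → [5, 6]
So `len(total)` = 2

Answer: 2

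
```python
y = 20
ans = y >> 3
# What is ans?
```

Trace:
`y = 20` → y = 20
`ans = y >> 3` → ans = 2
So ans = 2

Answer: 2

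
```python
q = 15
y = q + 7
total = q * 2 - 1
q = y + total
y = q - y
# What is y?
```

Trace:
`q = 15` → q = 15
`y = q + 7` → y = 22
`total = q * 2 - 1` → total = 29
`q = y + total` → q = 51
`y = q - y` → y = 29
So y = 29

Answer: 29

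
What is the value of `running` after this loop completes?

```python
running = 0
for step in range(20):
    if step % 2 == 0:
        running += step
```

Sum of even numbers 0 to 19
`running` takes the values: 0 → 2 → 6 → 12 → 20 → 30 → 42 → 56 → 72 → 90

Answer: 90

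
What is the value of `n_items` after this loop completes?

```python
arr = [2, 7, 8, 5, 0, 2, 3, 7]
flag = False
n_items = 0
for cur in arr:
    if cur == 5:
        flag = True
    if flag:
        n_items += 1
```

Count elements after first 5 in [2, 7, 8, 5, 0, 2, 3, 7]
`n_items` takes the values: 0 → 1 → 2 → 3 → 4 → 5

Answer: 5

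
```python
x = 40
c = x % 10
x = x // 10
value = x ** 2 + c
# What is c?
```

Trace:
`x = 40` → x = 40
`c = x % 10` → c = 0
`x = x // 10` → x = 4
`value = x ** 2 + c` → value = 16
So c = 0

Answer: 0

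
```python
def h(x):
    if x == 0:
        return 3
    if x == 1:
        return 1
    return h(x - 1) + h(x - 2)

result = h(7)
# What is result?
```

Build up from base cases: h(0)=3, h(1)=1, h(2)=4, h(3)=5, h(4)=9, h(5)=14, h(6)=23, ..., h(7)=37

Answer: 37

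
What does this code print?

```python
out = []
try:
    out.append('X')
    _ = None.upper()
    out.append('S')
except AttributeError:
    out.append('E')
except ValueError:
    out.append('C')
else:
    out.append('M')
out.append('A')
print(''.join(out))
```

Execution trace: 'X' (try body) → 'E' (except AttributeError) → 'A' (after the try/except). Output: XEA

Answer: XEA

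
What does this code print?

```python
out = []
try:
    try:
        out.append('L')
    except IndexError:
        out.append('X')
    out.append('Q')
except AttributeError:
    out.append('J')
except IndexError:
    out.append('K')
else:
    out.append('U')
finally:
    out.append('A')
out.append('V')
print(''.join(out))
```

Execution trace: 'L' (inner try body, no exception) → 'Q' (try body, no exception) → 'U' (else) → 'A' (finally) → 'V' (after the try/except). Output: LQUAV

Answer: LQUAV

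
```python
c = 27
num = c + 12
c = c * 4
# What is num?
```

Trace:
`c = 27` → c = 27
`num = c + 12` → num = 39
`c = c * 4` → c = 108
So num = 39

Answer: 39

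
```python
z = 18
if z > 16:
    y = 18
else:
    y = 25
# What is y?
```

Trace:
`z = 18` → z = 18
`if z > 16: ...` → z > 16 is True → y = 18
So y = 18

Answer: 18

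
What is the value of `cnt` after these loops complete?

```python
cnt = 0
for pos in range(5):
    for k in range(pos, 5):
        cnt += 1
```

Upper triangle: 5 + 4 + ... + 1
`cnt` takes the values: 0 → 1 → 2 → 3 → 4 → 5 → 6 → 7 → 8 → 9 → 10 → 11 → 12 → 13 → 14 → 15

Answer: 15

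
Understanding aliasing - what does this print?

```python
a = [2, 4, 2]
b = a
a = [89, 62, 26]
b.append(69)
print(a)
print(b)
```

Key concept: rebinding vs mutation: a is rebound to a new list, b still points at the original.
Step by step:
`a = [2, 4, 2]` → a = [2, 4, 2]
`b = a` → b = [2, 4, 2] (same object as a)
`a = [89, 62, 26]` → a = [89, 62, 26]
`b.append(69)` → b = [2, 4, 2, 69]
`print(a)` → prints [89, 62, 26]
`print(b)` → prints [2, 4, 2, 69]

Answer:
[89, 62, 26]
[2, 4, 2, 69]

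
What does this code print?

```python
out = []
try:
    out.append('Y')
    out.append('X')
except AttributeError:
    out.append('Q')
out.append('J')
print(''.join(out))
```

Execution trace: 'Y' (try body) → 'X' (try body, no exception) → 'J' (after the try/except). Output: YXJ

Answer: YXJ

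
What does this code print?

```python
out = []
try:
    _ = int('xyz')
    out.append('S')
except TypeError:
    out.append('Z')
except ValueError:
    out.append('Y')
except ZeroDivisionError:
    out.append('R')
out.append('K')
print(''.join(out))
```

Execution trace: 'Y' (except ValueError) → 'K' (after the try/except). Output: YK

Answer: YK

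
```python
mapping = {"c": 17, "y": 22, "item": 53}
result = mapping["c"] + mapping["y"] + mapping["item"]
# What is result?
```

Trace:
`mapping = {"c": 17, "y": 22, "item": 53}` → mapping = {'c': 17, 'y': 22, 'item': 53}
`result = mapping["c"] + mapping["y"] + mapping["item"]` → result = 92
So result = 92

Answer: 92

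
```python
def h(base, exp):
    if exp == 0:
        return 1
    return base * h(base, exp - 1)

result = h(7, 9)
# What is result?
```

h(7, 9) = 7 * 7 * 7 * 7 * 7 * 7 * 7 * 7 * 7 = 40353607

Answer: 40353607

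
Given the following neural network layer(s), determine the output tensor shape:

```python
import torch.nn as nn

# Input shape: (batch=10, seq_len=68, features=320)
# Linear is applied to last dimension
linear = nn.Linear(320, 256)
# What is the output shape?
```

Input: (10, 68, 320) -> Output: (10, 68, 256)

Answer: (10, 68, 256)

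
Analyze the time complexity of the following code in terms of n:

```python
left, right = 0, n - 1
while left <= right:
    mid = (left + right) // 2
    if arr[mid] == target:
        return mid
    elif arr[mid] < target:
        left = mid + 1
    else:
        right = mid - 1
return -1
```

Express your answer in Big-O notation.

This is Binary search in a sorted array. Time complexity: O(log n).

Answer: O(log n)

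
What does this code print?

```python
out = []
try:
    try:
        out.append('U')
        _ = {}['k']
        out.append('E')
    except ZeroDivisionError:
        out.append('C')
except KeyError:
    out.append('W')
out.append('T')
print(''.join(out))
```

Execution trace: 'U' (try body) → 'W' (outer except KeyError) → 'T' (after the try/except). Output: UWT

Answer: UWT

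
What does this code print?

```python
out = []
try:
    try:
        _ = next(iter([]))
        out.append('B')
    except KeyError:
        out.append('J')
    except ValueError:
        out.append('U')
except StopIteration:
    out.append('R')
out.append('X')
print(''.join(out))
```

Execution trace: 'R' (outer except StopIteration) → 'X' (after the try/except). Output: RX

Answer: RX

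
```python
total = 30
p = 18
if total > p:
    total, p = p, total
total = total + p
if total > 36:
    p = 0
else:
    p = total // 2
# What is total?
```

Trace:
`total = 30` → total = 30
`p = 18` → p = 18
`if total > p: ...` → total > p is True → total = 18; p = 30
`total = total + p` → total = 48
`if total > 36: ...` → total > 36 is True → p = 0
So total = 48

Answer: 48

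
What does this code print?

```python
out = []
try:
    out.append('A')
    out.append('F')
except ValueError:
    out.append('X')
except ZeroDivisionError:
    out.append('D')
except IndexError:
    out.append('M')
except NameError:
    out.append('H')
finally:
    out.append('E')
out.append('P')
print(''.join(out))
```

Execution trace: 'A' (try body) → 'F' (try body, no exception) → 'E' (finally) → 'P' (after the try/except). Output: AFEP

Answer: AFEP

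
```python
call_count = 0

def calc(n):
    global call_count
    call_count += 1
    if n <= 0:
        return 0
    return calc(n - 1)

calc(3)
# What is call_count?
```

Linear recursion stepping by 1: 4 calls from n=3 down to ≤0.

Answer: 4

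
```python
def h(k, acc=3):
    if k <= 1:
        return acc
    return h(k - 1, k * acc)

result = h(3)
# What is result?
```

Accumulator trace (n, acc): (3, 3) -> (2, 9) -> (1, 18) -> return 18

Answer: 18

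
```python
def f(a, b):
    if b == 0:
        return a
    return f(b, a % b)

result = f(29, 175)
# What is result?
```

f(29, 175) -> f(175, 29) -> f(29, 1) -> f(1, 0) -> 1

Answer: 1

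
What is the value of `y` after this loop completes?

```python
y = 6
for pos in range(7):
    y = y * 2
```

Multiply by 2, 7 times: 6 * 2^7 = 768
`y` takes the values: 6 → 12 → 24 → 48 → 96 → 192 → 384 → 768

Answer: 768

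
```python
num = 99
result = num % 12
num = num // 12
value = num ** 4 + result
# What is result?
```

Trace:
`num = 99` → num = 99
`result = num % 12` → result = 3
`num = num // 12` → num = 8
`value = num ** 4 + result` → value = 4099
So result = 3

Answer: 3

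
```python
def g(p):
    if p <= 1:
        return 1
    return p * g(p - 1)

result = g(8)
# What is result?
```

g(8) = 8 * 7 * 6 * 5 * 4 * 3 * 2 * 1 = 40320

Answer: 40320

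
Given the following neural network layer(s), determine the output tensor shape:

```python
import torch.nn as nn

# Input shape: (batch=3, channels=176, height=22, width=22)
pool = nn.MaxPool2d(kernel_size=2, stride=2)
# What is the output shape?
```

Input: (3, 176, 22, 22) -> Output: (3, 176, 11, 11)

Answer: (3, 176, 11, 11)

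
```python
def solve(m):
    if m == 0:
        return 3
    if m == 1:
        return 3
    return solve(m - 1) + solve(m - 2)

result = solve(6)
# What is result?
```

Build up from base cases: solve(0)=3, solve(1)=3, solve(2)=6, solve(3)=9, solve(4)=15, solve(5)=24, solve(6)=39

Answer: 39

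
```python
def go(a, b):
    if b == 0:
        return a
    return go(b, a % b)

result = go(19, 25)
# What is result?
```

go(19, 25) -> go(25, 19) -> go(19, 6) -> go(6, 1) -> go(1, 0) -> 1

Answer: 1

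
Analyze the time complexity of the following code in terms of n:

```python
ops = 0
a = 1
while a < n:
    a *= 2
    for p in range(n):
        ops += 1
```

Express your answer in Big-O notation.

Each loop level contributes: log n × n. Multiplying the contributions gives O(n log n).

Answer: O(n log n)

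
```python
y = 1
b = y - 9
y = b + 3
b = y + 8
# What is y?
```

Trace:
`y = 1` → y = 1
`b = y - 9` → b = -8
`y = b + 3` → y = -5
`b = y + 8` → b = 3
So y = -5

Answer: -5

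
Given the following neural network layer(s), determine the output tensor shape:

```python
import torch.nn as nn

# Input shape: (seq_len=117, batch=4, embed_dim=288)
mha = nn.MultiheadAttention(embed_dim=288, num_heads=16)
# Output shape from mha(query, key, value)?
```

Input: (117, 4, 288) -> Output: (117, 4, 288)

Answer: (117, 4, 288)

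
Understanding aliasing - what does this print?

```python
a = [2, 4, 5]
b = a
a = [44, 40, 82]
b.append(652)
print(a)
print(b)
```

Key concept: rebinding vs mutation: a is rebound to a new list, b still points at the original.
Step by step:
`a = [2, 4, 5]` → a = [2, 4, 5]
`b = a` → b = [2, 4, 5] (same object as a)
`a = [44, 40, 82]` → a = [44, 40, 82]
`b.append(652)` → b = [2, 4, 5, 652]
`print(a)` → prints [44, 40, 82]
`print(b)` → prints [2, 4, 5, 652]

Answer:
[44, 40, 82]
[2, 4, 5, 652]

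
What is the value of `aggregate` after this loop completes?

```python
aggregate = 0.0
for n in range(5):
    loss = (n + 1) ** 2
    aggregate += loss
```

Sum of squared losses 1² + 2² + ... + 5²
`aggregate` takes the values: 0.0 → 1.0 → 5.0 → 14.0 → 30.0 → 55.0

Answer: 55.0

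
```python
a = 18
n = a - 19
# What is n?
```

Trace:
`a = 18` → a = 18
`n = a - 19` → n = -1
So n = -1

Answer: -1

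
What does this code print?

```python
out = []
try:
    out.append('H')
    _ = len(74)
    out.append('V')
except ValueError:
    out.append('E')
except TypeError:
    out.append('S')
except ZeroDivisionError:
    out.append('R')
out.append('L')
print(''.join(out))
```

Execution trace: 'H' (try body) → 'S' (except TypeError) → 'L' (after the try/except). Output: HSL

Answer: HSL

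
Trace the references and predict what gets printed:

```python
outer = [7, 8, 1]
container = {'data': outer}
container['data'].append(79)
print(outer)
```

Key concept: dict holds reference to list.
Step by step:
`outer = [7, 8, 1]` → outer = [7, 8, 1]
`container = {'data': outer}` → container = {'data': [7, 8, 1]}
`container['data'].append(79)` → outer = [7, 8, 1, 79]; container = {'data': [7, 8, 1, 79]}
`print(outer)` → prints [7, 8, 1, 79]

Answer: [7, 8, 1, 79]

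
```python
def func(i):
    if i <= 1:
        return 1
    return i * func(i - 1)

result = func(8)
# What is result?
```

func(8) = 8 * 7 * 6 * 5 * 4 * 3 * 2 * 1 = 40320

Answer: 40320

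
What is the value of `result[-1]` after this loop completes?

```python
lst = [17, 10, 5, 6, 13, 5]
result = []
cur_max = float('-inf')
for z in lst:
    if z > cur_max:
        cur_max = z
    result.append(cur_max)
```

Running max ends at 17
`result` takes the values: [] → [17] → [17, 17] → [17, 17, 17] → [17, 17, 17, 17] → [17, 17, 17, 17, 17] → [17, 17, 17, 17, 17, 17]
So `result[-1]` = 17

Answer: 17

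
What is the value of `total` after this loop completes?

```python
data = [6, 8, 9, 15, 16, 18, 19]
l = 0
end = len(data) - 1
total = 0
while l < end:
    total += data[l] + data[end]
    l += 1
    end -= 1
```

Sum of pairs from ends
`total` takes the values: 0 → 25 → 51 → 76

Answer: 76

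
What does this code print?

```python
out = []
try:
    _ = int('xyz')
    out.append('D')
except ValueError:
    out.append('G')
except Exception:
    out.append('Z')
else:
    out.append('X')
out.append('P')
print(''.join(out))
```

Execution trace: 'G' (except ValueError) → 'P' (after the try/except). Output: GP

Answer: GP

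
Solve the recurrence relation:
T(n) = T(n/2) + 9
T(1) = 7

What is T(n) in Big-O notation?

Each step divides n by 2 and adds 9. After log_2(n) steps we reach T(1)=7. So T(n) = 9·log_2(n) + 7 = O(log n).

Answer: O(log n)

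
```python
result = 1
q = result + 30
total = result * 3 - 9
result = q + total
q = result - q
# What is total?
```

Trace:
`result = 1` → result = 1
`q = result + 30` → q = 31
`total = result * 3 - 9` → total = -6
`result = q + total` → result = 25
`q = result - q` → q = -6
So total = -6

Answer: -6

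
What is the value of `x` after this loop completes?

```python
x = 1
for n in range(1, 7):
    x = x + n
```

Start at 1, add 1 through 6
`x` takes the values: 1 → 2 → 4 → 7 → 11 → 16 → 22

Answer: 22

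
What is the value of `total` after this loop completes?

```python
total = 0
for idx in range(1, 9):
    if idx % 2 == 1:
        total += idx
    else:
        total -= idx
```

Add odd, subtract even
`total` takes the values: 0 → 1 → -1 → 2 → -2 → 3 → -3 → 4 → -4

Answer: -4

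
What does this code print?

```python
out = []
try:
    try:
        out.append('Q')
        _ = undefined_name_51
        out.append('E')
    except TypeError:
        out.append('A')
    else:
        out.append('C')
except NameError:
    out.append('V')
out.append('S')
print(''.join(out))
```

Execution trace: 'Q' (try body) → 'V' (outer except NameError) → 'S' (after the try/except). Output: QVS

Answer: QVS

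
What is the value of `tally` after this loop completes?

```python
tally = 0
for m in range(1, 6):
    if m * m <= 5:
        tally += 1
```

Count numbers where m² ≤ 5
`tally` takes the values: 0 → 1 → 2

Answer: 2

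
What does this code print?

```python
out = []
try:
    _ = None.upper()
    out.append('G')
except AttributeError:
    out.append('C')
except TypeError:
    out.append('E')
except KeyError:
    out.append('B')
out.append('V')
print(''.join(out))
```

Execution trace: 'C' (except AttributeError) → 'V' (after the try/except). Output: CV

Answer: CV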